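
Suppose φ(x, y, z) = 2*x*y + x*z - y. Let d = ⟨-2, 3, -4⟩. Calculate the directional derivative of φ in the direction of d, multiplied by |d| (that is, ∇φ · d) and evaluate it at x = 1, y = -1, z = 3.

-3

∂φ/∂x = 2*y + z
∂φ/∂y = 2*x - 1
∂φ/∂z = x
∇φ at (1, -1, 3) = (1, 1, 1)
∇φ · d = (1)(-2) + (1)(3) + (1)(-4) = -3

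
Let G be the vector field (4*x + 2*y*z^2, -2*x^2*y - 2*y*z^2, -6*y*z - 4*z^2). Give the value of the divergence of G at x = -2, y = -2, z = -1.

14

∂G₁/∂x = 4
∂G₂/∂y = -2*x^2 - 2*z^2
∂G₃/∂z = -6*y - 8*z
∇·G = -2*x^2 - 6*y - 2*z^2 - 8*z + 4
At (-2, -2, -1): 14.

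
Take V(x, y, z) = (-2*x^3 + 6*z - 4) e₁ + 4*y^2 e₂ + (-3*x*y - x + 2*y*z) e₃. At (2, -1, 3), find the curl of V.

(0, 4, 0)

(∇×V)₁ = ∂V₃/∂y − ∂V₂/∂z = -3*x + 2*z
(∇×V)₂ = ∂V₁/∂z − ∂V₃/∂x = 3*y + 7
(∇×V)₃ = ∂V₂/∂x − ∂V₁/∂y = 0
∇×V = (-3*x + 2*z, 3*y + 7, 0)
At (2, -1, 3): (0, 4, 0).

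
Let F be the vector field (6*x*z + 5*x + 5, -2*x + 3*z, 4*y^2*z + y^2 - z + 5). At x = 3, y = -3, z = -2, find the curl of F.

(∇×F)₁ = ∂F₃/∂y − ∂F₂/∂z = 8*y*z + 2*y - 3
(∇×F)₂ = ∂F₁/∂z − ∂F₃/∂x = 6*x
(∇×F)₃ = ∂F₂/∂x − ∂F₁/∂y = -2
∇×F = (8*y*z + 2*y - 3, 6*x, -2)
At (3, -3, -2): (39, 18, -2).

(39, 18, -2)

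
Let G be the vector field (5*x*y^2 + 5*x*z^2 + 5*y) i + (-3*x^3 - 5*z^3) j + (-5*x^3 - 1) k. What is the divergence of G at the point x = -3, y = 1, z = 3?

∂G₁/∂x = 5*y^2 + 5*z^2
∂G₂/∂y = 0
∂G₃/∂z = 0
∇·G = 5*y^2 + 5*z^2
At (-3, 1, 3): 50.

50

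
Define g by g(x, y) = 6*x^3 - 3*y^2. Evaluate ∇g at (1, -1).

(18, 6)

∂g/∂x = 18*x^2
∂g/∂y = -6*y
∇g = (18*x^2, -6*y)
At (1, -1): (18, 6).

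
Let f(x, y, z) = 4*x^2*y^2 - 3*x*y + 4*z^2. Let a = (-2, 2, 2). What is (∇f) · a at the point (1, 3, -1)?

∂f/∂x = 8*x*y^2 - 3*y
∂f/∂y = 8*x^2*y - 3*x
∂f/∂z = 8*z
∇f at (1, 3, -1) = (63, 21, -8)
∇f · a = (63)(-2) + (21)(2) + (-8)(2) = -100

-100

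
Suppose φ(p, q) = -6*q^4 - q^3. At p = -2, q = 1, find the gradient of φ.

∂φ/∂p = 0
∂φ/∂q = -24*q^3 - 3*q^2
∇φ = (0, -24*q^3 - 3*q^2)
At (-2, 1): (0, -27).

(0, -27)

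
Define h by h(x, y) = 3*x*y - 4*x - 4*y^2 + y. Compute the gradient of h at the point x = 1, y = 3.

(5, -20)

∂h/∂x = 3*y - 4
∂h/∂y = 3*x - 8*y + 1
∇h = (3*y - 4, 3*x - 8*y + 1)
At (1, 3): (5, -20).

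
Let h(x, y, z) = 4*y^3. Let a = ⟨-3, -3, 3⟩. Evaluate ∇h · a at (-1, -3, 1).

∂h/∂x = 0
∂h/∂y = 12*y^2
∂h/∂z = 0
∇h at (-1, -3, 1) = (0, 108, 0)
∇h · a = (0)(-3) + (108)(-3) + (0)(3) = -324

-324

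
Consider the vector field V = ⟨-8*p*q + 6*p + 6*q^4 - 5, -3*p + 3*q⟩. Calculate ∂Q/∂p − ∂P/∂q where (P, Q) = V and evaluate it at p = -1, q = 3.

-659

∂V₂/∂p = -3
∂V₁/∂q = -8*p + 24*q^3
Scalar curl = 8*p - 24*q^3 - 3
At (-1, 3): -659.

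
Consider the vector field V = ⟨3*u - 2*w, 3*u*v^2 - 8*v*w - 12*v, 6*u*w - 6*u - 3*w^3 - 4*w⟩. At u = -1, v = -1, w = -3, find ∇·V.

∂V₁/∂u = 3
∂V₂/∂v = 6*u*v - 8*w - 12
∂V₃/∂w = 6*u - 9*w^2 - 4
∇·V = 6*u*v + 6*u - 9*w^2 - 8*w - 13
At (-1, -1, -3): -70.

-70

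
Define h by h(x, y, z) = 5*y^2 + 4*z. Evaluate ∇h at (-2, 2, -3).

∂h/∂x = 0
∂h/∂y = 10*y
∂h/∂z = 4
∇h = (0, 10*y, 4)
At (-2, 2, -3): (0, 20, 4).

(0, 20, 4)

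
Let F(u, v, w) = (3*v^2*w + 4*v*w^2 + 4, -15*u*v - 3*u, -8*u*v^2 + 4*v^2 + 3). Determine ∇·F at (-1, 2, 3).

∂F₁/∂u = 0
∂F₂/∂v = -15*u
∂F₃/∂w = 0
∇·F = -15*u
At (-1, 2, 3): 15.

15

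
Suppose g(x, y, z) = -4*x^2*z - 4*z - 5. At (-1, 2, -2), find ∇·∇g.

∂²g/∂x² = -8*z
∂²g/∂y² = 0
∂²g/∂z² = 0
∇²g = -8*z
At (-1, 2, -2): 16.

16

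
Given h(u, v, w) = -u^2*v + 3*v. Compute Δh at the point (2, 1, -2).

∂²h/∂u² = -2*v
∂²h/∂v² = 0
∂²h/∂w² = 0
∇²h = -2*v
At (2, 1, -2): -2.

-2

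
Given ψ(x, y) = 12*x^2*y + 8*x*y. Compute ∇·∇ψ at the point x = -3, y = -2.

-48

∂²ψ/∂x² = 24*y
∂²ψ/∂y² = 0
∇²ψ = 24*y
At (-3, -2): -48.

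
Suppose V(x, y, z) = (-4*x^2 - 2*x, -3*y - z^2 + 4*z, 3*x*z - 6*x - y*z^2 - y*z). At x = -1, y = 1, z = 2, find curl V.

(-6, 0, 0)

(∇×V)₁ = ∂V₃/∂y − ∂V₂/∂z = -z^2 + z - 4
(∇×V)₂ = ∂V₁/∂z − ∂V₃/∂x = -3*z + 6
(∇×V)₃ = ∂V₂/∂x − ∂V₁/∂y = 0
∇×V = (-z^2 + z - 4, -3*z + 6, 0)
At (-1, 1, 2): (-6, 0, 0).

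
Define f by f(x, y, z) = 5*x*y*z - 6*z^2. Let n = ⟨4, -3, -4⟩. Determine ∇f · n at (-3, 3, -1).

27

∂f/∂x = 5*y*z
∂f/∂y = 5*x*z
∂f/∂z = 5*x*y - 12*z
∇f at (-3, 3, -1) = (-15, 15, -33)
∇f · n = (-15)(4) + (15)(-3) + (-33)(-4) = 27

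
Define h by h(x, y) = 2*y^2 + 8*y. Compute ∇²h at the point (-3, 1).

4

∂²h/∂x² = 0
∂²h/∂y² = 4
∇²h = 4
At (-3, 1): 4.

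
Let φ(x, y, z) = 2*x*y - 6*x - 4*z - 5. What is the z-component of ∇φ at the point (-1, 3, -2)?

-4

(∇φ)_3 = ∂φ/∂z = -4
At (-1, 3, -2): -4.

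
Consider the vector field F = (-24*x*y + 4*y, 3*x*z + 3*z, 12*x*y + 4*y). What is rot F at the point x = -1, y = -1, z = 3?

(∇×F)₁ = ∂F₃/∂y − ∂F₂/∂z = 9*x + 1
(∇×F)₂ = ∂F₁/∂z − ∂F₃/∂x = -12*y
(∇×F)₃ = ∂F₂/∂x − ∂F₁/∂y = 24*x + 3*z - 4
∇×F = (9*x + 1, -12*y, 24*x + 3*z - 4)
At (-1, -1, 3): (-8, 12, -19).

(-8, 12, -19)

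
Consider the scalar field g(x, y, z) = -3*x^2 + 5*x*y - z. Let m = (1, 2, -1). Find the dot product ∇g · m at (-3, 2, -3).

∂g/∂x = -6*x + 5*y
∂g/∂y = 5*x
∂g/∂z = -1
∇g at (-3, 2, -3) = (28, -15, -1)
∇g · m = (28)(1) + (-15)(2) + (-1)(-1) = -1

-1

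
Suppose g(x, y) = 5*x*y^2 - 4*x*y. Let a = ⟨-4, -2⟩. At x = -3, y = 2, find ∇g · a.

48

∂g/∂x = 5*y^2 - 4*y
∂g/∂y = 10*x*y - 4*x
∇g at (-3, 2) = (12, -48)
∇g · a = (12)(-4) + (-48)(-2) = 48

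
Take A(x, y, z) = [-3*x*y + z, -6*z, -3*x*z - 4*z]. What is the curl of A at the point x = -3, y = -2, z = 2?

(∇×A)₁ = ∂A₃/∂y − ∂A₂/∂z = 6
(∇×A)₂ = ∂A₁/∂z − ∂A₃/∂x = 3*z + 1
(∇×A)₃ = ∂A₂/∂x − ∂A₁/∂y = 3*x
∇×A = (6, 3*z + 1, 3*x)
At (-3, -2, 2): (6, 7, -9).

(6, 7, -9)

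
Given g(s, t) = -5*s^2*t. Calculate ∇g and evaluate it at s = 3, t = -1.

(30, -45)

∂g/∂s = -10*s*t
∂g/∂t = -5*s^2
∇g = (-10*s*t, -5*s^2)
At (3, -1): (30, -45).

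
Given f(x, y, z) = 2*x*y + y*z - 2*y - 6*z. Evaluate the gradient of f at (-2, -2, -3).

∂f/∂x = 2*y
∂f/∂y = 2*x + z - 2
∂f/∂z = y - 6
∇f = (2*y, 2*x + z - 2, y - 6)
At (-2, -2, -3): (-4, -9, -8).

(-4, -9, -8)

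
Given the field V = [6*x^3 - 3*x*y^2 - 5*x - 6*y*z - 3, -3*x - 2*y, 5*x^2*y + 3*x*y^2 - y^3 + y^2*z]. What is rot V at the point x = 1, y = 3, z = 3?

(14, -75, 33)

(∇×V)₁ = ∂V₃/∂y − ∂V₂/∂z = 5*x^2 + 6*x*y - 3*y^2 + 2*y*z
(∇×V)₂ = ∂V₁/∂z − ∂V₃/∂x = -10*x*y - 3*y^2 - 6*y
(∇×V)₃ = ∂V₂/∂x − ∂V₁/∂y = 6*x*y + 6*z - 3
∇×V = (5*x^2 + 6*x*y - 3*y^2 + 2*y*z, -10*x*y - 3*y^2 - 6*y, 6*x*y + 6*z - 3)
At (1, 3, 3): (14, -75, 33).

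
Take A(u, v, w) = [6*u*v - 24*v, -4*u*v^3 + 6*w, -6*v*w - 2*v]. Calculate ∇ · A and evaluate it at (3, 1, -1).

-36

∂A₁/∂u = 6*v
∂A₂/∂v = -12*u*v^2
∂A₃/∂w = -6*v
∇·A = -12*u*v^2
At (3, 1, -1): -36.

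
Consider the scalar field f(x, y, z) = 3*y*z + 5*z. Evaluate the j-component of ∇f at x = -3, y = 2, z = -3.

(∇f)_2 = ∂f/∂y = 3*z
At (-3, 2, -3): -9.

-9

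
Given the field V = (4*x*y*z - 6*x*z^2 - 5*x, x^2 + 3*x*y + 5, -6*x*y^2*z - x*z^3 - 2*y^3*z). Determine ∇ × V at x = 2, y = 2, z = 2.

(∇×V)₁ = ∂V₃/∂y − ∂V₂/∂z = -12*x*y*z - 6*y^2*z
(∇×V)₂ = ∂V₁/∂z − ∂V₃/∂x = 4*x*y - 12*x*z + 6*y^2*z + z^3
(∇×V)₃ = ∂V₂/∂x − ∂V₁/∂y = -4*x*z + 2*x + 3*y
∇×V = (-12*x*y*z - 6*y^2*z, 4*x*y - 12*x*z + 6*y^2*z + z^3, -4*x*z + 2*x + 3*y)
At (2, 2, 2): (-144, 24, -6).

(-144, 24, -6)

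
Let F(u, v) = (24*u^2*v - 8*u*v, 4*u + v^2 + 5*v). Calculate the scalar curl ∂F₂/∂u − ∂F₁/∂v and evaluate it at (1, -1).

∂F₂/∂u = 4
∂F₁/∂v = 24*u^2 - 8*u
Scalar curl = -24*u^2 + 8*u + 4
At (1, -1): -12.

-12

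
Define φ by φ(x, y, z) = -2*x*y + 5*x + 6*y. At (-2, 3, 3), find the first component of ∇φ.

(∇φ)_1 = ∂φ/∂x = -2*y + 5
At (-2, 3, 3): -1.

-1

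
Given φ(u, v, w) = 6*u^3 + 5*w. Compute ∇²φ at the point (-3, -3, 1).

∂²φ/∂u² = 36*u
∂²φ/∂v² = 0
∂²φ/∂w² = 0
∇²φ = 36*u
At (-3, -3, 1): -108.

-108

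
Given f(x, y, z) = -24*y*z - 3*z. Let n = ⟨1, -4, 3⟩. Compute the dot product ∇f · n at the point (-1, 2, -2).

-345

∂f/∂x = 0
∂f/∂y = -24*z
∂f/∂z = -24*y - 3
∇f at (-1, 2, -2) = (0, 48, -51)
∇f · n = (0)(1) + (48)(-4) + (-51)(3) = -345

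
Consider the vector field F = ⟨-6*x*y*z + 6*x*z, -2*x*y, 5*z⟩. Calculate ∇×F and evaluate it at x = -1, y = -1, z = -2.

(0, -12, 14)

(∇×F)₁ = ∂F₃/∂y − ∂F₂/∂z = 0
(∇×F)₂ = ∂F₁/∂z − ∂F₃/∂x = -6*x*y + 6*x
(∇×F)₃ = ∂F₂/∂x − ∂F₁/∂y = 6*x*z - 2*y
∇×F = (0, -6*x*y + 6*x, 6*x*z - 2*y)
At (-1, -1, -2): (0, -12, 14).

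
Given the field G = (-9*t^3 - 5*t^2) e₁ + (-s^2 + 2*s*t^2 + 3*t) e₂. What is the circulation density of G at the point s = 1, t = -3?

∂G₂/∂s = -2*s + 2*t^2
∂G₁/∂t = -27*t^2 - 10*t
Scalar curl = -2*s + 29*t^2 + 10*t
At (1, -3): 229.

229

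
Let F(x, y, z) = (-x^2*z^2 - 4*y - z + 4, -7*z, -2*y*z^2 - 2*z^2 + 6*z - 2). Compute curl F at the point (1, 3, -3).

(∇×F)₁ = ∂F₃/∂y − ∂F₂/∂z = -2*z^2 + 7
(∇×F)₂ = ∂F₁/∂z − ∂F₃/∂x = -2*x^2*z - 1
(∇×F)₃ = ∂F₂/∂x − ∂F₁/∂y = 4
∇×F = (-2*z^2 + 7, -2*x^2*z - 1, 4)
At (1, 3, -3): (-11, 5, 4).

(-11, 5, 4)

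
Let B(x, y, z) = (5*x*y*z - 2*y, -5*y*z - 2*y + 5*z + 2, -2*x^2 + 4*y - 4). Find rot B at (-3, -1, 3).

(∇×B)₁ = ∂B₃/∂y − ∂B₂/∂z = 5*y - 1
(∇×B)₂ = ∂B₁/∂z − ∂B₃/∂x = 5*x*y + 4*x
(∇×B)₃ = ∂B₂/∂x − ∂B₁/∂y = -5*x*z + 2
∇×B = (5*y - 1, 5*x*y + 4*x, -5*x*z + 2)
At (-3, -1, 3): (-6, 3, 47).

(-6, 3, 47)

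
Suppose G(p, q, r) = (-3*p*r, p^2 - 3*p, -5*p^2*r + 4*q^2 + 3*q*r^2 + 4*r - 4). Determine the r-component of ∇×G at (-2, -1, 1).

-7

(∇×G)_3 = ∂G₂/∂p − ∂G₁/∂q
= 2*p - 3 − (0)
= 2*p - 3
At (-2, -1, 1): -7.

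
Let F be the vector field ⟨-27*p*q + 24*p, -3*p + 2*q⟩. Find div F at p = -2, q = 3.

-55

∂F₁/∂p = -27*q + 24
∂F₂/∂q = 2
∇·F = -27*q + 26
At (-2, 3): -55.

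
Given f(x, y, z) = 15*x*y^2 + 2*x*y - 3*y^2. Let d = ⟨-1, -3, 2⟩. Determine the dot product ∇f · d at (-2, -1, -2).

∂f/∂x = 15*y^2 + 2*y
∂f/∂y = 30*x*y + 2*x - 6*y
∂f/∂z = 0
∇f at (-2, -1, -2) = (13, 62, 0)
∇f · d = (13)(-1) + (62)(-3) + (0)(2) = -199

-199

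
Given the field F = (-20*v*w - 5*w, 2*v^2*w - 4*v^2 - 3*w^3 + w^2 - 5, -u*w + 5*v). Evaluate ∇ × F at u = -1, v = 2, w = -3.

(∇×F)₁ = ∂F₃/∂v − ∂F₂/∂w = -2*v^2 + 9*w^2 - 2*w + 5
(∇×F)₂ = ∂F₁/∂w − ∂F₃/∂u = -20*v + w - 5
(∇×F)₃ = ∂F₂/∂u − ∂F₁/∂v = 20*w
∇×F = (-2*v^2 + 9*w^2 - 2*w + 5, -20*v + w - 5, 20*w)
At (-1, 2, -3): (84, -48, -60).

(84, -48, -60)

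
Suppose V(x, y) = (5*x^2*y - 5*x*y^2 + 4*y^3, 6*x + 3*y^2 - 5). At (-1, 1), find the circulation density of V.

∂V₂/∂x = 6
∂V₁/∂y = 5*x^2 - 10*x*y + 12*y^2
Scalar curl = -5*x^2 + 10*x*y - 12*y^2 + 6
At (-1, 1): -21.

-21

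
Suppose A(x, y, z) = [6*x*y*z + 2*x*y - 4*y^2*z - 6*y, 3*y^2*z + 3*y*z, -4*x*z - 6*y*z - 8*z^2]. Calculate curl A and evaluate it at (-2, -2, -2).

(6, 0, 18)

(∇×A)₁ = ∂A₃/∂y − ∂A₂/∂z = -3*y^2 - 3*y - 6*z
(∇×A)₂ = ∂A₁/∂z − ∂A₃/∂x = 6*x*y - 4*y^2 + 4*z
(∇×A)₃ = ∂A₂/∂x − ∂A₁/∂y = -6*x*z - 2*x + 8*y*z + 6
∇×A = (-3*y^2 - 3*y - 6*z, 6*x*y - 4*y^2 + 4*z, -6*x*z - 2*x + 8*y*z + 6)
At (-2, -2, -2): (6, 0, 18).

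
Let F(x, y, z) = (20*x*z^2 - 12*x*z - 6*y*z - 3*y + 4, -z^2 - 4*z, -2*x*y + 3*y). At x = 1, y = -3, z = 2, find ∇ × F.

(∇×F)₁ = ∂F₃/∂y − ∂F₂/∂z = -2*x + 2*z + 7
(∇×F)₂ = ∂F₁/∂z − ∂F₃/∂x = 40*x*z - 12*x - 4*y
(∇×F)₃ = ∂F₂/∂x − ∂F₁/∂y = 6*z + 3
∇×F = (-2*x + 2*z + 7, 40*x*z - 12*x - 4*y, 6*z + 3)
At (1, -3, 2): (9, 80, 15).

(9, 80, 15)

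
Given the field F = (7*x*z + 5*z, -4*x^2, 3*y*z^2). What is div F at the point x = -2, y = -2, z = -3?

15

∂F₁/∂x = 7*z
∂F₂/∂y = 0
∂F₃/∂z = 6*y*z
∇·F = 6*y*z + 7*z
At (-2, -2, -3): 15.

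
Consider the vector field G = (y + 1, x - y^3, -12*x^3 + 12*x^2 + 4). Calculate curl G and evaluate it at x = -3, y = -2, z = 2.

(0, 396, 0)

(∇×G)₁ = ∂G₃/∂y − ∂G₂/∂z = 0
(∇×G)₂ = ∂G₁/∂z − ∂G₃/∂x = 36*x^2 - 24*x
(∇×G)₃ = ∂G₂/∂x − ∂G₁/∂y = 0
∇×G = (0, 36*x^2 - 24*x, 0)
At (-3, -2, 2): (0, 396, 0).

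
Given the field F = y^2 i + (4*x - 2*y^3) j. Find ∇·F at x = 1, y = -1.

-6

∂F₁/∂x = 0
∂F₂/∂y = -6*y^2
∇·F = -6*y^2
At (1, -1): -6.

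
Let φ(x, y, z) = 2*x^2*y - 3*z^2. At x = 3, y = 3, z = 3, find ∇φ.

∂φ/∂x = 4*x*y
∂φ/∂y = 2*x^2
∂φ/∂z = -6*z
∇φ = (4*x*y, 2*x^2, -6*z)
At (3, 3, 3): (36, 18, -18).

(36, 18, -18)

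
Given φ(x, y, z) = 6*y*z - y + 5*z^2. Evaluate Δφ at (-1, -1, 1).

∂²φ/∂x² = 0
∂²φ/∂y² = 0
∂²φ/∂z² = 10
∇²φ = 10
At (-1, -1, 1): 10.

10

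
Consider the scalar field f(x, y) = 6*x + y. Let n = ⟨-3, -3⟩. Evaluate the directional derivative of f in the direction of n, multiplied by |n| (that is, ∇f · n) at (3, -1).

∂f/∂x = 6
∂f/∂y = 1
∇f at (3, -1) = (6, 1)
∇f · n = (6)(-3) + (1)(-3) = -21

-21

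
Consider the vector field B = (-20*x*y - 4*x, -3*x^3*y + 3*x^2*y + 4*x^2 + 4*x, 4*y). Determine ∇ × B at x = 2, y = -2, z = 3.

(∇×B)₁ = ∂B₃/∂y − ∂B₂/∂z = 4
(∇×B)₂ = ∂B₁/∂z − ∂B₃/∂x = 0
(∇×B)₃ = ∂B₂/∂x − ∂B₁/∂y = -9*x^2*y + 6*x*y + 28*x + 4
∇×B = (4, 0, -9*x^2*y + 6*x*y + 28*x + 4)
At (2, -2, 3): (4, 0, 108).

(4, 0, 108)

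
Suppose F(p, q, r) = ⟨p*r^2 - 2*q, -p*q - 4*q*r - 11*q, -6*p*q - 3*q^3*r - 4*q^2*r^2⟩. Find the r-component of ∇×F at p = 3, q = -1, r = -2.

3

(∇×F)_3 = ∂F₂/∂p − ∂F₁/∂q
= -q − (-2)
= -q + 2
At (3, -1, -2): 3.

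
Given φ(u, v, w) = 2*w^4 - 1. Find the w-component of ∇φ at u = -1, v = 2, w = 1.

(∇φ)_3 = ∂φ/∂w = 8*w^3
At (-1, 2, 1): 8.

8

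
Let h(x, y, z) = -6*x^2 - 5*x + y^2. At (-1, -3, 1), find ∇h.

(7, -6, 0)

∂h/∂x = -12*x - 5
∂h/∂y = 2*y
∂h/∂z = 0
∇h = (-12*x - 5, 2*y, 0)
At (-1, -3, 1): (7, -6, 0).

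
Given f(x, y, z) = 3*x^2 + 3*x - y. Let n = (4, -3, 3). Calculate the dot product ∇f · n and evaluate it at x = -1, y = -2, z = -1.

-9

∂f/∂x = 6*x + 3
∂f/∂y = -1
∂f/∂z = 0
∇f at (-1, -2, -1) = (-3, -1, 0)
∇f · n = (-3)(4) + (-1)(-3) + (0)(3) = -9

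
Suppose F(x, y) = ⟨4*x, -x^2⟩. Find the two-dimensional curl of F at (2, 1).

∂F₂/∂x = -2*x
∂F₁/∂y = 0
Scalar curl = -2*x
At (2, 1): -4.

-4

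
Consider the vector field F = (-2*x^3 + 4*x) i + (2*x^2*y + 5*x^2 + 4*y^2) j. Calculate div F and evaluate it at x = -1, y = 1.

8

∂F₁/∂x = -6*x^2 + 4
∂F₂/∂y = 2*x^2 + 8*y
∇·F = -4*x^2 + 8*y + 4
At (-1, 1): 8.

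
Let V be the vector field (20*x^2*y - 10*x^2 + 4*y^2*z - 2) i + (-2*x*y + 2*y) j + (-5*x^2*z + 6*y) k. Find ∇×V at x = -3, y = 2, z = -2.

(∇×V)₁ = ∂V₃/∂y − ∂V₂/∂z = 6
(∇×V)₂ = ∂V₁/∂z − ∂V₃/∂x = 10*x*z + 4*y^2
(∇×V)₃ = ∂V₂/∂x − ∂V₁/∂y = -20*x^2 - 8*y*z - 2*y
∇×V = (6, 10*x*z + 4*y^2, -20*x^2 - 8*y*z - 2*y)
At (-3, 2, -2): (6, 76, -152).

(6, 76, -152)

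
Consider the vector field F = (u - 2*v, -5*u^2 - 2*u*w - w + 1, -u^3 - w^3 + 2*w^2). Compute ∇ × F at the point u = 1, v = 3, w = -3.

(∇×F)₁ = ∂F₃/∂v − ∂F₂/∂w = 2*u + 1
(∇×F)₂ = ∂F₁/∂w − ∂F₃/∂u = 3*u^2
(∇×F)₃ = ∂F₂/∂u − ∂F₁/∂v = -10*u - 2*w + 2
∇×F = (2*u + 1, 3*u^2, -10*u - 2*w + 2)
At (1, 3, -3): (3, 3, -2).

(3, 3, -2)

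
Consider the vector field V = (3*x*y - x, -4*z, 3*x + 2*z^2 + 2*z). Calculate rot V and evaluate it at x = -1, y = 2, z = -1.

(∇×V)₁ = ∂V₃/∂y − ∂V₂/∂z = 4
(∇×V)₂ = ∂V₁/∂z − ∂V₃/∂x = -3
(∇×V)₃ = ∂V₂/∂x − ∂V₁/∂y = -3*x
∇×V = (4, -3, -3*x)
At (-1, 2, -1): (4, -3, 3).

(4, -3, 3)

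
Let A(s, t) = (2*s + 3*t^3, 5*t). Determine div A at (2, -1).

7

∂A₁/∂s = 2
∂A₂/∂t = 5
∇·A = 7
At (2, -1): 7.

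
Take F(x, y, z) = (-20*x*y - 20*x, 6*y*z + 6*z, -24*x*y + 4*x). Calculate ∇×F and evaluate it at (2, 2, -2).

(∇×F)₁ = ∂F₃/∂y − ∂F₂/∂z = -24*x - 6*y - 6
(∇×F)₂ = ∂F₁/∂z − ∂F₃/∂x = 24*y - 4
(∇×F)₃ = ∂F₂/∂x − ∂F₁/∂y = 20*x
∇×F = (-24*x - 6*y - 6, 24*y - 4, 20*x)
At (2, 2, -2): (-66, 44, 40).

(-66, 44, 40)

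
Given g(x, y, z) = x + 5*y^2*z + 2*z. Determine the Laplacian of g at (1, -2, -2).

∂²g/∂x² = 0
∂²g/∂y² = 10*z
∂²g/∂z² = 0
∇²g = 10*z
At (1, -2, -2): -20.

-20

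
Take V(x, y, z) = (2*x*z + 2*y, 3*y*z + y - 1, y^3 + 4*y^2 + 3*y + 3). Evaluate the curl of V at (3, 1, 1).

(11, 6, -2)

(∇×V)₁ = ∂V₃/∂y − ∂V₂/∂z = 3*y^2 + 5*y + 3
(∇×V)₂ = ∂V₁/∂z − ∂V₃/∂x = 2*x
(∇×V)₃ = ∂V₂/∂x − ∂V₁/∂y = -2
∇×V = (3*y^2 + 5*y + 3, 2*x, -2)
At (3, 1, 1): (11, 6, -2).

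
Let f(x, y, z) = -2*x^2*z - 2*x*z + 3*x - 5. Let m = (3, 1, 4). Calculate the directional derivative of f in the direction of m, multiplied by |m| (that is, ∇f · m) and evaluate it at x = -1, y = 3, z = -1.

∂f/∂x = -4*x*z - 2*z + 3
∂f/∂y = 0
∂f/∂z = -2*x^2 - 2*x
∇f at (-1, 3, -1) = (1, 0, 0)
∇f · m = (1)(3) + (0)(1) + (0)(4) = 3

3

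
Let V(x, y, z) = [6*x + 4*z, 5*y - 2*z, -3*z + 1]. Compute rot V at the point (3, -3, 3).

(2, 4, 0)

(∇×V)₁ = ∂V₃/∂y − ∂V₂/∂z = 2
(∇×V)₂ = ∂V₁/∂z − ∂V₃/∂x = 4
(∇×V)₃ = ∂V₂/∂x − ∂V₁/∂y = 0
∇×V = (2, 4, 0)
At (3, -3, 3): (2, 4, 0).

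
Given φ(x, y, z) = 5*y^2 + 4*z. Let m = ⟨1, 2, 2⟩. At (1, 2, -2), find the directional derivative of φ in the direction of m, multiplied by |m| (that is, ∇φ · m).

48

∂φ/∂x = 0
∂φ/∂y = 10*y
∂φ/∂z = 4
∇φ at (1, 2, -2) = (0, 20, 4)
∇φ · m = (0)(1) + (20)(2) + (4)(2) = 48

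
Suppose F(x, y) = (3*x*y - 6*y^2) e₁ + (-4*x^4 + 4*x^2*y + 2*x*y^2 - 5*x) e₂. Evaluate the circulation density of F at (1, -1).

-42

∂F₂/∂x = -16*x^3 + 8*x*y + 2*y^2 - 5
∂F₁/∂y = 3*x - 12*y
Scalar curl = -16*x^3 + 8*x*y - 3*x + 2*y^2 + 12*y - 5
At (1, -1): -42.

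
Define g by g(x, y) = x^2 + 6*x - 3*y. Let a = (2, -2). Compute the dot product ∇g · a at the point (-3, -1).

∂g/∂x = 2*x + 6
∂g/∂y = -3
∇g at (-3, -1) = (0, -3)
∇g · a = (0)(2) + (-3)(-2) = 6

6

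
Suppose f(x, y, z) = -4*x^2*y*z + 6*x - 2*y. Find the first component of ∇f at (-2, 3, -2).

-90

(∇f)_1 = ∂f/∂x = -8*x*y*z + 6
At (-2, 3, -2): -90.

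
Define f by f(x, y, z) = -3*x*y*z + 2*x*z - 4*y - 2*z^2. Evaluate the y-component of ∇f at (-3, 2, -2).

(∇f)_2 = ∂f/∂y = -3*x*z - 4
At (-3, 2, -2): -22.

-22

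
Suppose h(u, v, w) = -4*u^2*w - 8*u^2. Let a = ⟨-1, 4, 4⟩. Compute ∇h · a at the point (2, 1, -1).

∂h/∂u = -8*u*w - 16*u
∂h/∂v = 0
∂h/∂w = -4*u^2
∇h at (2, 1, -1) = (-16, 0, -16)
∇h · a = (-16)(-1) + (0)(4) + (-16)(4) = -48

-48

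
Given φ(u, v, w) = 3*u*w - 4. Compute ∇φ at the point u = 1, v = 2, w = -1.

∂φ/∂u = 3*w
∂φ/∂v = 0
∂φ/∂w = 3*u
∇φ = (3*w, 0, 3*u)
At (1, 2, -1): (-3, 0, 3).

(-3, 0, 3)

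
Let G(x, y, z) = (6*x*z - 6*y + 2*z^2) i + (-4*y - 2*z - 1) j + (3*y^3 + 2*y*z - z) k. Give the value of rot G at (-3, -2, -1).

(∇×G)₁ = ∂G₃/∂y − ∂G₂/∂z = 9*y^2 + 2*z + 2
(∇×G)₂ = ∂G₁/∂z − ∂G₃/∂x = 6*x + 4*z
(∇×G)₃ = ∂G₂/∂x − ∂G₁/∂y = 6
∇×G = (9*y^2 + 2*z + 2, 6*x + 4*z, 6)
At (-3, -2, -1): (36, -22, 6).

(36, -22, 6)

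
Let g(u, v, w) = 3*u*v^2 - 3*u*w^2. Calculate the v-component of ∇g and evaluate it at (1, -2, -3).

-12

(∇g)_2 = ∂g/∂v = 6*u*v
At (1, -2, -3): -12.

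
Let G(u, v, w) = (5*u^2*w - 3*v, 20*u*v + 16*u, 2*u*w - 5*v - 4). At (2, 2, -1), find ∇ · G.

24

∂G₁/∂u = 10*u*w
∂G₂/∂v = 20*u
∂G₃/∂w = 2*u
∇·G = 10*u*w + 22*u
At (2, 2, -1): 24.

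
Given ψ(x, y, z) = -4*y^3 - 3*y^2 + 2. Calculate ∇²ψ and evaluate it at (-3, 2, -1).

∂²ψ/∂x² = 0
∂²ψ/∂y² = -6*(4*y + 1)
∂²ψ/∂z² = 0
∇²ψ = -24*y - 6
At (-3, 2, -1): -54.

-54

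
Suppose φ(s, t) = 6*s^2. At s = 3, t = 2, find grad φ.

∂φ/∂s = 12*s
∂φ/∂t = 0
∇φ = (12*s, 0)
At (3, 2): (36, 0).

(36, 0)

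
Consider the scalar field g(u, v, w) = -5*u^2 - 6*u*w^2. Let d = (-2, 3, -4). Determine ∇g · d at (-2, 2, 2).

-184

∂g/∂u = -10*u - 6*w^2
∂g/∂v = 0
∂g/∂w = -12*u*w
∇g at (-2, 2, 2) = (-4, 0, 48)
∇g · d = (-4)(-2) + (0)(3) + (48)(-4) = -184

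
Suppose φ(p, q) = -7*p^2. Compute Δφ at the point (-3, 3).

∂²φ/∂p² = -14
∂²φ/∂q² = 0
∇²φ = -14
At (-3, 3): -14.

-14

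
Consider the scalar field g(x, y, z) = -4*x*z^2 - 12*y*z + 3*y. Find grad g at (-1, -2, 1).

∂g/∂x = -4*z^2
∂g/∂y = -12*z + 3
∂g/∂z = -8*x*z - 12*y
∇g = (-4*z^2, -12*z + 3, -8*x*z - 12*y)
At (-1, -2, 1): (-4, -9, 32).

(-4, -9, 32)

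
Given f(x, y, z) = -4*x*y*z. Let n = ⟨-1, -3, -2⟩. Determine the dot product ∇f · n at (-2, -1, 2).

∂f/∂x = -4*y*z
∂f/∂y = -4*x*z
∂f/∂z = -4*x*y
∇f at (-2, -1, 2) = (8, 16, -8)
∇f · n = (8)(-1) + (16)(-3) + (-8)(-2) = -40

-40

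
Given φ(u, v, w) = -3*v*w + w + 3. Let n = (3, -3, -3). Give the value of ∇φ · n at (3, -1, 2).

6

∂φ/∂u = 0
∂φ/∂v = -3*w
∂φ/∂w = -3*v + 1
∇φ at (3, -1, 2) = (0, -6, 4)
∇φ · n = (0)(3) + (-6)(-3) + (4)(-3) = 6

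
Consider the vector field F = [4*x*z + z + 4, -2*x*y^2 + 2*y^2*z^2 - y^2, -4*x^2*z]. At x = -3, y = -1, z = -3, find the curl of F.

(12, 61, -2)

(∇×F)₁ = ∂F₃/∂y − ∂F₂/∂z = -4*y^2*z
(∇×F)₂ = ∂F₁/∂z − ∂F₃/∂x = 8*x*z + 4*x + 1
(∇×F)₃ = ∂F₂/∂x − ∂F₁/∂y = -2*y^2
∇×F = (-4*y^2*z, 8*x*z + 4*x + 1, -2*y^2)
At (-3, -1, -3): (12, 61, -2).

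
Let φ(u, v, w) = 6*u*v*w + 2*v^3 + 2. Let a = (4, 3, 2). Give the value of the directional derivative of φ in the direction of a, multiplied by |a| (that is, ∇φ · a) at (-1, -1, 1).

∂φ/∂u = 6*v*w
∂φ/∂v = 6*u*w + 6*v^2
∂φ/∂w = 6*u*v
∇φ at (-1, -1, 1) = (-6, 0, 6)
∇φ · a = (-6)(4) + (0)(3) + (6)(2) = -12

-12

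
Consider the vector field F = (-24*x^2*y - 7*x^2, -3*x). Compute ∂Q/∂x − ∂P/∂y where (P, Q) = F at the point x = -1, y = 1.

21

∂F₂/∂x = -3
∂F₁/∂y = -24*x^2
Scalar curl = 24*x^2 - 3
At (-1, 1): 21.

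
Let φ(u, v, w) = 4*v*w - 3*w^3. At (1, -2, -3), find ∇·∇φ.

54

∂²φ/∂u² = 0
∂²φ/∂v² = 0
∂²φ/∂w² = -18*w
∇²φ = -18*w
At (1, -2, -3): 54.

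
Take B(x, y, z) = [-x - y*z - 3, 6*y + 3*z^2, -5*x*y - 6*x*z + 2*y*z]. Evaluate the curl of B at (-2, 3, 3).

(∇×B)₁ = ∂B₃/∂y − ∂B₂/∂z = -5*x - 4*z
(∇×B)₂ = ∂B₁/∂z − ∂B₃/∂x = 4*y + 6*z
(∇×B)₃ = ∂B₂/∂x − ∂B₁/∂y = z
∇×B = (-5*x - 4*z, 4*y + 6*z, z)
At (-2, 3, 3): (-2, 30, 3).

(-2, 30, 3)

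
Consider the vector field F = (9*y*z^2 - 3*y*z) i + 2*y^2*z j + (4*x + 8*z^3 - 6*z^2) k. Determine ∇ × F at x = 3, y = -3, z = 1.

(∇×F)₁ = ∂F₃/∂y − ∂F₂/∂z = -2*y^2
(∇×F)₂ = ∂F₁/∂z − ∂F₃/∂x = 18*y*z - 3*y - 4
(∇×F)₃ = ∂F₂/∂x − ∂F₁/∂y = -9*z^2 + 3*z
∇×F = (-2*y^2, 18*y*z - 3*y - 4, -9*z^2 + 3*z)
At (3, -3, 1): (-18, -49, -6).

(-18, -49, -6)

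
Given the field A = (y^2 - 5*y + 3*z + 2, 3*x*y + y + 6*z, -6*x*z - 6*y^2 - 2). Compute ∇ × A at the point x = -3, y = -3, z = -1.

(30, -3, 2)

(∇×A)₁ = ∂A₃/∂y − ∂A₂/∂z = -12*y - 6
(∇×A)₂ = ∂A₁/∂z − ∂A₃/∂x = 6*z + 3
(∇×A)₃ = ∂A₂/∂x − ∂A₁/∂y = y + 5
∇×A = (-12*y - 6, 6*z + 3, y + 5)
At (-3, -3, -1): (30, -3, 2).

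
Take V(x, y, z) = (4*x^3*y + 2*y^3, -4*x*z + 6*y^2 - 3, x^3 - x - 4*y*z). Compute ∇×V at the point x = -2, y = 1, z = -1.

(∇×V)₁ = ∂V₃/∂y − ∂V₂/∂z = 4*x - 4*z
(∇×V)₂ = ∂V₁/∂z − ∂V₃/∂x = -3*x^2 + 1
(∇×V)₃ = ∂V₂/∂x − ∂V₁/∂y = -4*x^3 - 6*y^2 - 4*z
∇×V = (4*x - 4*z, -3*x^2 + 1, -4*x^3 - 6*y^2 - 4*z)
At (-2, 1, -1): (-4, -11, 30).

(-4, -11, 30)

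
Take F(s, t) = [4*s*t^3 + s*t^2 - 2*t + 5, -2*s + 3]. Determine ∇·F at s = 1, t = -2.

-28

∂F₁/∂s = 4*t^3 + t^2
∂F₂/∂t = 0
∇·F = 4*t^3 + t^2
At (1, -2): -28.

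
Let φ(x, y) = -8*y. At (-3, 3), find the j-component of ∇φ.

-8

(∇φ)_2 = ∂φ/∂y = -8
At (-3, 3): -8.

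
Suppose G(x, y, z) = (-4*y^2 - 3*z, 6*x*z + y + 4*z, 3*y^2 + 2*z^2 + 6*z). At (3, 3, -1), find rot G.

(∇×G)₁ = ∂G₃/∂y − ∂G₂/∂z = -6*x + 6*y - 4
(∇×G)₂ = ∂G₁/∂z − ∂G₃/∂x = -3
(∇×G)₃ = ∂G₂/∂x − ∂G₁/∂y = 8*y + 6*z
∇×G = (-6*x + 6*y - 4, -3, 8*y + 6*z)
At (3, 3, -1): (-4, -3, 18).

(-4, -3, 18)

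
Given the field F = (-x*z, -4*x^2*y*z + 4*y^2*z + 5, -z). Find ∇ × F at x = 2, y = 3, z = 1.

(12, -2, -48)

(∇×F)₁ = ∂F₃/∂y − ∂F₂/∂z = 4*x^2*y - 4*y^2
(∇×F)₂ = ∂F₁/∂z − ∂F₃/∂x = -x
(∇×F)₃ = ∂F₂/∂x − ∂F₁/∂y = -8*x*y*z
∇×F = (4*x^2*y - 4*y^2, -x, -8*x*y*z)
At (2, 3, 1): (12, -2, -48).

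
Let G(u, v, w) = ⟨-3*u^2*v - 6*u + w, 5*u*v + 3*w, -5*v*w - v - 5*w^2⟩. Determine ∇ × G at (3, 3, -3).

(∇×G)₁ = ∂G₃/∂v − ∂G₂/∂w = -5*w - 4
(∇×G)₂ = ∂G₁/∂w − ∂G₃/∂u = 1
(∇×G)₃ = ∂G₂/∂u − ∂G₁/∂v = 3*u^2 + 5*v
∇×G = (-5*w - 4, 1, 3*u^2 + 5*v)
At (3, 3, -3): (11, 1, 42).

(11, 1, 42)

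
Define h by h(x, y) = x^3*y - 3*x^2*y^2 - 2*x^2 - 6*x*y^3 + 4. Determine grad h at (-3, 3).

(93, 297)

∂h/∂x = 3*x^2*y - 6*x*y^2 - 4*x - 6*y^3
∂h/∂y = x^3 - 6*x^2*y - 18*x*y^2
∇h = (3*x^2*y - 6*x*y^2 - 4*x - 6*y^3, x^3 - 6*x^2*y - 18*x*y^2)
At (-3, 3): (93, 297).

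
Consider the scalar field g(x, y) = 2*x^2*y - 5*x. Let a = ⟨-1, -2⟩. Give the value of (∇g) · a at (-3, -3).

∂g/∂x = 4*x*y - 5
∂g/∂y = 2*x^2
∇g at (-3, -3) = (31, 18)
∇g · a = (31)(-1) + (18)(-2) = -67

-67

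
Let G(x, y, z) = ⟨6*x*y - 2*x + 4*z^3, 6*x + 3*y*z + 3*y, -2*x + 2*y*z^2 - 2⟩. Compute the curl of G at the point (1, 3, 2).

(-1, 50, 0)

(∇×G)₁ = ∂G₃/∂y − ∂G₂/∂z = -3*y + 2*z^2
(∇×G)₂ = ∂G₁/∂z − ∂G₃/∂x = 12*z^2 + 2
(∇×G)₃ = ∂G₂/∂x − ∂G₁/∂y = -6*x + 6
∇×G = (-3*y + 2*z^2, 12*z^2 + 2, -6*x + 6)
At (1, 3, 2): (-1, 50, 0).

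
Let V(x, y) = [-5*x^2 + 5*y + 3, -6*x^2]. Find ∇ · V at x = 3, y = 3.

∂V₁/∂x = -10*x
∂V₂/∂y = 0
∇·V = -10*x
At (3, 3): -30.

-30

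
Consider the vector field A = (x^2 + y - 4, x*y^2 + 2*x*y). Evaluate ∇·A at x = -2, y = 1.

∂A₁/∂x = 2*x
∂A₂/∂y = 2*x*y + 2*x
∇·A = 2*x*y + 4*x
At (-2, 1): -12.

-12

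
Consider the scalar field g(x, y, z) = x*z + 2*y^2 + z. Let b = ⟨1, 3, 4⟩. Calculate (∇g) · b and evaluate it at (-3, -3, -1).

∂g/∂x = z
∂g/∂y = 4*y
∂g/∂z = x + 1
∇g at (-3, -3, -1) = (-1, -12, -2)
∇g · b = (-1)(1) + (-12)(3) + (-2)(4) = -45

-45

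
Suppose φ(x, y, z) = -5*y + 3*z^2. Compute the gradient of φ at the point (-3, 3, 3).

∂φ/∂x = 0
∂φ/∂y = -5
∂φ/∂z = 6*z
∇φ = (0, -5, 6*z)
At (-3, 3, 3): (0, -5, 18).

(0, -5, 18)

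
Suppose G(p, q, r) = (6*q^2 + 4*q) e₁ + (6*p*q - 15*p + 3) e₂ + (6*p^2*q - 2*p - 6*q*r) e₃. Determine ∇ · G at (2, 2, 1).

0

∂G₁/∂p = 0
∂G₂/∂q = 6*p
∂G₃/∂r = -6*q
∇·G = 6*p - 6*q
At (2, 2, 1): 0.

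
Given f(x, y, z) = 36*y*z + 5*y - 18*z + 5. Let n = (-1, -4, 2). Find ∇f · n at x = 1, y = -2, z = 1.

-344

∂f/∂x = 0
∂f/∂y = 36*z + 5
∂f/∂z = 36*y - 18
∇f at (1, -2, 1) = (0, 41, -90)
∇f · n = (0)(-1) + (41)(-4) + (-90)(2) = -344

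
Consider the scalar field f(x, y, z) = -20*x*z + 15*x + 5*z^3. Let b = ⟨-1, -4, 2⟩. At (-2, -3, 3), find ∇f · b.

∂f/∂x = -20*z + 15
∂f/∂y = 0
∂f/∂z = -20*x + 15*z^2
∇f at (-2, -3, 3) = (-45, 0, 175)
∇f · b = (-45)(-1) + (0)(-4) + (175)(2) = 395

395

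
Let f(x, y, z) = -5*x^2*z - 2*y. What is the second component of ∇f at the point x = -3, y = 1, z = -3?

(∇f)_2 = ∂f/∂y = -2
At (-3, 1, -3): -2.

-2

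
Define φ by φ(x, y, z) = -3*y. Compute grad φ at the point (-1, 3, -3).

(0, -3, 0)

∂φ/∂x = 0
∂φ/∂y = -3
∂φ/∂z = 0
∇φ = (0, -3, 0)
At (-1, 3, -3): (0, -3, 0).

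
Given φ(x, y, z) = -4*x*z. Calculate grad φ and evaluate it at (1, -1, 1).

∂φ/∂x = -4*z
∂φ/∂y = 0
∂φ/∂z = -4*x
∇φ = (-4*z, 0, -4*x)
At (1, -1, 1): (-4, 0, -4).

(-4, 0, -4)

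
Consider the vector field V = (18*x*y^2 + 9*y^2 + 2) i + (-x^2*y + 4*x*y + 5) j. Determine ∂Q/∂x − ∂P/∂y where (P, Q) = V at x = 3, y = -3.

∂V₂/∂x = -2*x*y + 4*y
∂V₁/∂y = 36*x*y + 18*y
Scalar curl = -38*x*y - 14*y
At (3, -3): 384.

384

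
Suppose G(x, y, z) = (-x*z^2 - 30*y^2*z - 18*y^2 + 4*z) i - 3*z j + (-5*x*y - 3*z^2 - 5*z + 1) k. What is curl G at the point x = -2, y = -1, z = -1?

(∇×G)₁ = ∂G₃/∂y − ∂G₂/∂z = -5*x + 3
(∇×G)₂ = ∂G₁/∂z − ∂G₃/∂x = -2*x*z - 30*y^2 + 5*y + 4
(∇×G)₃ = ∂G₂/∂x − ∂G₁/∂y = 60*y*z + 36*y
∇×G = (-5*x + 3, -2*x*z - 30*y^2 + 5*y + 4, 60*y*z + 36*y)
At (-2, -1, -1): (13, -35, 24).

(13, -35, 24)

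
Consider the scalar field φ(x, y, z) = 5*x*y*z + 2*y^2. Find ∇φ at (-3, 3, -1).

∂φ/∂x = 5*y*z
∂φ/∂y = 5*x*z + 4*y
∂φ/∂z = 5*x*y
∇φ = (5*y*z, 5*x*z + 4*y, 5*x*y)
At (-3, 3, -1): (-15, 27, -45).

(-15, 27, -45)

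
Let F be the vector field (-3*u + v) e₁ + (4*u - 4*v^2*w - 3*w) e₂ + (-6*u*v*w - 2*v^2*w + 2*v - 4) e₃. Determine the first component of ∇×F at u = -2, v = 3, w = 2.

(∇×F)_1 = ∂F₃/∂v − ∂F₂/∂w
= -6*u*w - 4*v*w + 2 − (-4*v^2 - 3)
= -6*u*w + 4*v^2 - 4*v*w + 5
At (-2, 3, 2): 41.

41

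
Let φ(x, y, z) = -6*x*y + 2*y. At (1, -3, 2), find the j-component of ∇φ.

-4

(∇φ)_2 = ∂φ/∂y = -6*x + 2
At (1, -3, 2): -4.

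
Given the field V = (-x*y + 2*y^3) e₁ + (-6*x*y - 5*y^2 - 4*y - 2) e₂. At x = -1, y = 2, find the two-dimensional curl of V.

∂V₂/∂x = -6*y
∂V₁/∂y = -x + 6*y^2
Scalar curl = x - 6*y^2 - 6*y
At (-1, 2): -37.

-37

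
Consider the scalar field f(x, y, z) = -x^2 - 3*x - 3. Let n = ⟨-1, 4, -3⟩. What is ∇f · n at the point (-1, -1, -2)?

∂f/∂x = -2*x - 3
∂f/∂y = 0
∂f/∂z = 0
∇f at (-1, -1, -2) = (-1, 0, 0)
∇f · n = (-1)(-1) + (0)(4) + (0)(-3) = 1

1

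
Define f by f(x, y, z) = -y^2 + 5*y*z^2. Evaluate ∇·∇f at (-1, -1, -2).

∂²f/∂x² = 0
∂²f/∂y² = -2
∂²f/∂z² = 10*y
∇²f = 10*y - 2
At (-1, -1, -2): -12.

-12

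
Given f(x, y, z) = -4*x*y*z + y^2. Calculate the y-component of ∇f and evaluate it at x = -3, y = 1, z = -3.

(∇f)_2 = ∂f/∂y = -4*x*z + 2*y
At (-3, 1, -3): -34.

-34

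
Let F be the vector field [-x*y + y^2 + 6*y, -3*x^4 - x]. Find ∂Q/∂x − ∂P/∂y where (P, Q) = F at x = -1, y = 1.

2

∂F₂/∂x = -12*x^3 - 1
∂F₁/∂y = -x + 2*y + 6
Scalar curl = -12*x^3 + x - 2*y - 7
At (-1, 1): 2.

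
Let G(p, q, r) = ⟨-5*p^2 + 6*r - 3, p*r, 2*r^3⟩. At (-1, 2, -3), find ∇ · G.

∂G₁/∂p = -10*p
∂G₂/∂q = 0
∂G₃/∂r = 6*r^2
∇·G = -10*p + 6*r^2
At (-1, 2, -3): 64.

64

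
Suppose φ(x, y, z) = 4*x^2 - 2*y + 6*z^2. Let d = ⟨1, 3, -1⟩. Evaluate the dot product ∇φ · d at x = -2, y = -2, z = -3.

14

∂φ/∂x = 8*x
∂φ/∂y = -2
∂φ/∂z = 12*z
∇φ at (-2, -2, -3) = (-16, -2, -36)
∇φ · d = (-16)(1) + (-2)(3) + (-36)(-1) = 14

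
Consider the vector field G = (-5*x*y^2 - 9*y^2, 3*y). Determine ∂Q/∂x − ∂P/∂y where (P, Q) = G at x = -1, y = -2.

∂G₂/∂x = 0
∂G₁/∂y = -10*x*y - 18*y
Scalar curl = 10*x*y + 18*y
At (-1, -2): -16.

-16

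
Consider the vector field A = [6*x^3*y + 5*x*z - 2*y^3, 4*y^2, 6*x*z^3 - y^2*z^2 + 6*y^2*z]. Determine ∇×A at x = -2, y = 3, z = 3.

(∇×A)₁ = ∂A₃/∂y − ∂A₂/∂z = -2*y*z^2 + 12*y*z
(∇×A)₂ = ∂A₁/∂z − ∂A₃/∂x = 5*x - 6*z^3
(∇×A)₃ = ∂A₂/∂x − ∂A₁/∂y = -6*x^3 + 6*y^2
∇×A = (-2*y*z^2 + 12*y*z, 5*x - 6*z^3, -6*x^3 + 6*y^2)
At (-2, 3, 3): (54, -172, 102).

(54, -172, 102)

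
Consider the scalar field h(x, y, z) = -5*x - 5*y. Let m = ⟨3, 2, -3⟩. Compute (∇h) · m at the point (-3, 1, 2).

∂h/∂x = -5
∂h/∂y = -5
∂h/∂z = 0
∇h at (-3, 1, 2) = (-5, -5, 0)
∇h · m = (-5)(3) + (-5)(2) + (0)(-3) = -25

-25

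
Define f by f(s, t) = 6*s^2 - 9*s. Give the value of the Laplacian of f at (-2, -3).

12

∂²f/∂s² = 12
∂²f/∂t² = 0
∇²f = 12
At (-2, -3): 12.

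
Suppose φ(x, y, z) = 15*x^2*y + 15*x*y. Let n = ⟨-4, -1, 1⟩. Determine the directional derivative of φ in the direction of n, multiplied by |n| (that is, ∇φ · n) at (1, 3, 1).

-570

∂φ/∂x = 30*x*y + 15*y
∂φ/∂y = 15*x^2 + 15*x
∂φ/∂z = 0
∇φ at (1, 3, 1) = (135, 30, 0)
∇φ · n = (135)(-4) + (30)(-1) + (0)(1) = -570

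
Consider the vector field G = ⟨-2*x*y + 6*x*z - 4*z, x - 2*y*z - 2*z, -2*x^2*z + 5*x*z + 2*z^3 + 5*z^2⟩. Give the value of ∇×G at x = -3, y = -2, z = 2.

(-2, -56, -5)

(∇×G)₁ = ∂G₃/∂y − ∂G₂/∂z = 2*y + 2
(∇×G)₂ = ∂G₁/∂z − ∂G₃/∂x = 4*x*z + 6*x - 5*z - 4
(∇×G)₃ = ∂G₂/∂x − ∂G₁/∂y = 2*x + 1
∇×G = (2*y + 2, 4*x*z + 6*x - 5*z - 4, 2*x + 1)
At (-3, -2, 2): (-2, -56, -5).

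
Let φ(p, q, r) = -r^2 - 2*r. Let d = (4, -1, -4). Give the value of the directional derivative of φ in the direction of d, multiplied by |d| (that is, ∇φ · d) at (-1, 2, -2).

-8

∂φ/∂p = 0
∂φ/∂q = 0
∂φ/∂r = -2*r - 2
∇φ at (-1, 2, -2) = (0, 0, 2)
∇φ · d = (0)(4) + (0)(-1) + (2)(-4) = -8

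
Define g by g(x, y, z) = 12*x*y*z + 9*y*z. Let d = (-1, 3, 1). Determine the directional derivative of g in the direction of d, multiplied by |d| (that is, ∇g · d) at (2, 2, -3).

-159

∂g/∂x = 12*y*z
∂g/∂y = 12*x*z + 9*z
∂g/∂z = 12*x*y + 9*y
∇g at (2, 2, -3) = (-72, -99, 66)
∇g · d = (-72)(-1) + (-99)(3) + (66)(1) = -159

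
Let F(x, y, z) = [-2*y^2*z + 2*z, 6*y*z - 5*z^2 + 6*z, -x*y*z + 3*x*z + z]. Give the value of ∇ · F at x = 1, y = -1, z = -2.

∂F₁/∂x = 0
∂F₂/∂y = 6*z
∂F₃/∂z = -x*y + 3*x + 1
∇·F = -x*y + 3*x + 6*z + 1
At (1, -1, -2): -7.

-7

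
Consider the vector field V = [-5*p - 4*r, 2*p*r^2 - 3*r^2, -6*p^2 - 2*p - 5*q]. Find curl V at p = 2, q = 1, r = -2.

(∇×V)₁ = ∂V₃/∂q − ∂V₂/∂r = -4*p*r + 6*r - 5
(∇×V)₂ = ∂V₁/∂r − ∂V₃/∂p = 12*p - 2
(∇×V)₃ = ∂V₂/∂p − ∂V₁/∂q = 2*r^2
∇×V = (-4*p*r + 6*r - 5, 12*p - 2, 2*r^2)
At (2, 1, -2): (-1, 22, 8).

(-1, 22, 8)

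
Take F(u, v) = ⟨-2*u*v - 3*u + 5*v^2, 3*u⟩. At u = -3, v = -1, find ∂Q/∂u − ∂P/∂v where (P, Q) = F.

∂F₂/∂u = 3
∂F₁/∂v = -2*u + 10*v
Scalar curl = 2*u - 10*v + 3
At (-3, -1): 7.

7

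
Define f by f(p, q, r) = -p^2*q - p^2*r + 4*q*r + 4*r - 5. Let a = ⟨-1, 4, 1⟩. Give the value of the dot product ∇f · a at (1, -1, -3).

∂f/∂p = -2*p*q - 2*p*r
∂f/∂q = -p^2 + 4*r
∂f/∂r = -p^2 + 4*q + 4
∇f at (1, -1, -3) = (8, -13, -1)
∇f · a = (8)(-1) + (-13)(4) + (-1)(1) = -61

-61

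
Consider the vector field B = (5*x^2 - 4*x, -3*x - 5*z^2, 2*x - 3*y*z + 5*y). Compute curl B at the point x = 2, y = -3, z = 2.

(∇×B)₁ = ∂B₃/∂y − ∂B₂/∂z = 7*z + 5
(∇×B)₂ = ∂B₁/∂z − ∂B₃/∂x = -2
(∇×B)₃ = ∂B₂/∂x − ∂B₁/∂y = -3
∇×B = (7*z + 5, -2, -3)
At (2, -3, 2): (19, -2, -3).

(19, -2, -3)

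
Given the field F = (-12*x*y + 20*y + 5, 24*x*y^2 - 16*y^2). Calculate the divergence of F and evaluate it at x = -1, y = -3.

276

∂F₁/∂x = -12*y
∂F₂/∂y = 48*x*y - 32*y
∇·F = 48*x*y - 44*y
At (-1, -3): 276.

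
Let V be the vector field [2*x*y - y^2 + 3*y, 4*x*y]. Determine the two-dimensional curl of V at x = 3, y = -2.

∂V₂/∂x = 4*y
∂V₁/∂y = 2*x - 2*y + 3
Scalar curl = -2*x + 6*y - 3
At (3, -2): -21.

-21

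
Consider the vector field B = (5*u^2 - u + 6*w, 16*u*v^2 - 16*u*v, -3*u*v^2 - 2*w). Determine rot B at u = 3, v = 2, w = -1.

(-36, 18, 32)

(∇×B)₁ = ∂B₃/∂v − ∂B₂/∂w = -6*u*v
(∇×B)₂ = ∂B₁/∂w − ∂B₃/∂u = 3*v^2 + 6
(∇×B)₃ = ∂B₂/∂u − ∂B₁/∂v = 16*v^2 - 16*v
∇×B = (-6*u*v, 3*v^2 + 6, 16*v^2 - 16*v)
At (3, 2, -1): (-36, 18, 32).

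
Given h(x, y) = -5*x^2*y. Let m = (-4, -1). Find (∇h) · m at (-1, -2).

85

∂h/∂x = -10*x*y
∂h/∂y = -5*x^2
∇h at (-1, -2) = (-20, -5)
∇h · m = (-20)(-4) + (-5)(-1) = 85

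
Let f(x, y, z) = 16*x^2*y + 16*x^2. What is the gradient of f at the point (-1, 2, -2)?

∂f/∂x = 32*x*y + 32*x
∂f/∂y = 16*x^2
∂f/∂z = 0
∇f = (32*x*y + 32*x, 16*x^2, 0)
At (-1, 2, -2): (-96, 16, 0).

(-96, 16, 0)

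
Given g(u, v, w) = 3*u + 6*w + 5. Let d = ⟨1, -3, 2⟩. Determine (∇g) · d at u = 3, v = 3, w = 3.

∂g/∂u = 3
∂g/∂v = 0
∂g/∂w = 6
∇g at (3, 3, 3) = (3, 0, 6)
∇g · d = (3)(1) + (0)(-3) + (6)(2) = 15

15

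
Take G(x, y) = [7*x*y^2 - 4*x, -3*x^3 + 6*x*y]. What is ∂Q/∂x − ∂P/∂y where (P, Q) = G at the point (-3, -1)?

∂G₂/∂x = -9*x^2 + 6*y
∂G₁/∂y = 14*x*y
Scalar curl = -9*x^2 - 14*x*y + 6*y
At (-3, -1): -129.

-129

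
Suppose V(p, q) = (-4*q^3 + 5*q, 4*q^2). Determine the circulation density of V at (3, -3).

103

∂V₂/∂p = 0
∂V₁/∂q = -12*q^2 + 5
Scalar curl = 12*q^2 - 5
At (3, -3): 103.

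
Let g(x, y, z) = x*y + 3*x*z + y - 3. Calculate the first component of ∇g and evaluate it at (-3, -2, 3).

(∇g)_1 = ∂g/∂x = y + 3*z
At (-3, -2, 3): 7.

7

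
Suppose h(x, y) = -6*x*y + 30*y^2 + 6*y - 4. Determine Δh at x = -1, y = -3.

∂²h/∂x² = 0
∂²h/∂y² = 60
∇²h = 60
At (-1, -3): 60.

60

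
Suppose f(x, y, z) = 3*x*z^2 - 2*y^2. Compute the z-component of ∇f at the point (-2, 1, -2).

(∇f)_3 = ∂f/∂z = 6*x*z
At (-2, 1, -2): 24.

24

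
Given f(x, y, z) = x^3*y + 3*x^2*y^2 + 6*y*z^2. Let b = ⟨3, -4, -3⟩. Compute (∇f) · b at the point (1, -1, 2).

∂f/∂x = 3*x^2*y + 6*x*y^2
∂f/∂y = x^3 + 6*x^2*y + 6*z^2
∂f/∂z = 12*y*z
∇f at (1, -1, 2) = (3, 19, -24)
∇f · b = (3)(3) + (19)(-4) + (-24)(-3) = 5

5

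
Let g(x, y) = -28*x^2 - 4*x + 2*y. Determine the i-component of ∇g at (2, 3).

(∇g)_1 = ∂g/∂x = -56*x - 4
At (2, 3): -116.

-116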